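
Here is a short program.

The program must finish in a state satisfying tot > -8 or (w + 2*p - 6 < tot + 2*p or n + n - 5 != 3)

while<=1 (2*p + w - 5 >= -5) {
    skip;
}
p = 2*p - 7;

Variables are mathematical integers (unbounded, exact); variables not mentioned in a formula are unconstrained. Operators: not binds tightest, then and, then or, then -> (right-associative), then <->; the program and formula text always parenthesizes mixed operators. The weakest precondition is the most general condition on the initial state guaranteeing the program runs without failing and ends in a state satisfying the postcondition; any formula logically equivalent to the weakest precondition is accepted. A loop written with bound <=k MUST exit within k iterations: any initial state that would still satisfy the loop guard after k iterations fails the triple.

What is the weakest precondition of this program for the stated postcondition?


Working backward. After the program, the postcondition tot > -8 or (w + 2*p - 6 < tot + 2*p or n + n - 5 != 3) must hold; in canonical form it is tot > -8 or w < tot + 6 or 2*n != 8.
Before p := 2*p - 7: tot > -8 or w < tot + 6 or 2*n != 8
Before the loop (bound <=1), unroll the exhaustion recursion (WP_0 = exit-now case; WP_j = one more guarded iteration, up to j = 1):
  WP_0: (not (2*p + w >= 0)) and (tot > -8 or w < tot + 6 or 2*n != 8)
  WP_1: (2*p + w >= 0 -> ((not (2*p + w >= 0)) and (tot > -8 or w < tot + 6 or 2*n != 8))) and ((not (2*p + w >= 0)) -> (tot > -8 or w < tot + 6 or 2*n != 8))
So before the loop: (2*p + w >= 0 -> ((not (2*p + w >= 0)) and (tot > -8 or w < tot + 6 or 2*n != 8))) and ((not (2*p + w >= 0)) -> (tot > -8 or w < tot + 6 or 2*n != 8))
Answer: WP = (2*p + w >= 0 -> ((not (2*p + w >= 0)) and (tot > -8 or w < tot + 6 or 2*n != 8))) and ((not (2*p + w >= 0)) -> (tot > -8 or w < tot + 6 or 2*n != 8))


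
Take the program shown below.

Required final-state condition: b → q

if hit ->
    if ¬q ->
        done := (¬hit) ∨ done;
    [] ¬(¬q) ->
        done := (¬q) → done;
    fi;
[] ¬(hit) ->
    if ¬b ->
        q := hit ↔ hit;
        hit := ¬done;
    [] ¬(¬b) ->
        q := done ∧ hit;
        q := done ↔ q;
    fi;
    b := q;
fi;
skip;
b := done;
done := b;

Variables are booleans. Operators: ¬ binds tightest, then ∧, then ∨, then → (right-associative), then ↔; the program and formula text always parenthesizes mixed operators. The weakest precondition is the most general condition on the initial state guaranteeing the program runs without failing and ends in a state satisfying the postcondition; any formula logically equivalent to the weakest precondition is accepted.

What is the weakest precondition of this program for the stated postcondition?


Working backward. After the program, b → q must hold.
Before done := b: b → q
Before b := done: done → q
Before skip: done → q
Then branch requires ((¬q) → (((¬hit) ∨ done) → q)) ∧ (q → (((¬q) → done) → q)); else branch requires b → (done → (done ↔ (done ∧ hit))).
Before the if: (hit → (((¬q) → (((¬hit) ∨ done) → q)) ∧ (q → (((¬q) → done) → q)))) ∧ ((¬hit) → (b → (done → (done ↔ (done ∧ hit)))))
Answer: WP = (hit → (((¬q) → (((¬hit) ∨ done) → q)) ∧ (q → (((¬q) → done) → q)))) ∧ ((¬hit) → (b → (done → (done ↔ (done ∧ hit)))))


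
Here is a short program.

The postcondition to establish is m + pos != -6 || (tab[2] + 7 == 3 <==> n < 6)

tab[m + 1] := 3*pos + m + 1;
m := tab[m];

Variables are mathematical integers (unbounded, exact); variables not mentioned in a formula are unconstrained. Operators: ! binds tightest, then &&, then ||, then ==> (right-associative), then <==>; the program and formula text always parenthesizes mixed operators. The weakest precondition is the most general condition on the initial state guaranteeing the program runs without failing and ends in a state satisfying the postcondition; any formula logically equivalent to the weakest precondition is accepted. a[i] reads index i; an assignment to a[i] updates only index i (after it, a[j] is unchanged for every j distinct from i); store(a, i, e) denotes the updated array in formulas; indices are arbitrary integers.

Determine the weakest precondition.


Working backward. After the program, the postcondition m + pos != -6 || (tab[2] + 7 == 3 <==> n < 6) must hold; in canonical form it is m + pos != -6 || (tab[2] == -4 <==> n < 6).
Before m := tab[m]: tab[m] + pos != -6 || (tab[2] == -4 <==> n < 6)
Before tab[m + 1] := 3*pos + m + 1: store(tab, m + 1, m + 3*pos + 1)[m] + pos != -6 || (store(tab, m + 1, m + 3*pos + 1)[2] == -4 <==> n < 6)
Answer: WP = store(tab, m + 1, m + 3*pos + 1)[m] + pos != -6 || (store(tab, m + 1, m + 3*pos + 1)[2] == -4 <==> n < 6)


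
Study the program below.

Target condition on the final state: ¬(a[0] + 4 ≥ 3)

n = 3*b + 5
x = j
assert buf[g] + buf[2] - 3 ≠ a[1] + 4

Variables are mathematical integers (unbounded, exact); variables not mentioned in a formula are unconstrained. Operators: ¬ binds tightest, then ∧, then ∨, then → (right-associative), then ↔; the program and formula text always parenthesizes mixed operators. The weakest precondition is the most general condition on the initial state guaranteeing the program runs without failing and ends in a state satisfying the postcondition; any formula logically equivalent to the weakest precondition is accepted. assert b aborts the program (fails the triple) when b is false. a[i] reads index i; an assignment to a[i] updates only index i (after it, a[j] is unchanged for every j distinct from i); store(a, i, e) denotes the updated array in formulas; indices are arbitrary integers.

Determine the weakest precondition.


Working backward. After the program, the postcondition ¬(a[0] + 4 ≥ 3) must hold; in canonical form it is ¬(a[0] ≥ -1).
Before assert buf[g] + buf[2] - 3 ≠ a[1] + 4: buf[2] + buf[g] ≠ a[1] + 7 ∧ (¬(a[0] ≥ -1))
Before x := j: buf[2] + buf[g] ≠ a[1] + 7 ∧ (¬(a[0] ≥ -1))
Before n := 3*b + 5: buf[2] + buf[g] ≠ a[1] + 7 ∧ (¬(a[0] ≥ -1))
Answer: WP = buf[2] + buf[g] ≠ a[1] + 7 ∧ (¬(a[0] ≥ -1))


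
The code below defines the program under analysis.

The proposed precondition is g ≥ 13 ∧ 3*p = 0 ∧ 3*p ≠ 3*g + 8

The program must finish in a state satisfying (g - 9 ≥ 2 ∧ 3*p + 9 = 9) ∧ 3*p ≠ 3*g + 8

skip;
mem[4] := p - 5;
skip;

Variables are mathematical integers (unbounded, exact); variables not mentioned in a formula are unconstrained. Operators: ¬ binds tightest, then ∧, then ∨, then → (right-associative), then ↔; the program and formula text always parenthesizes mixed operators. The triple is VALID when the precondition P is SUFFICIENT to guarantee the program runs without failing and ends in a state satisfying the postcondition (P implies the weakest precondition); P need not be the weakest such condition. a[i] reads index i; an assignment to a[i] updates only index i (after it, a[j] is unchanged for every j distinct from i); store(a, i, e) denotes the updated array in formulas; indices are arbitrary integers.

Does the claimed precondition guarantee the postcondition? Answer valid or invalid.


Working backward. After the program, the postcondition (g - 9 ≥ 2 ∧ 3*p + 9 = 9) ∧ 3*p ≠ 3*g + 8 must hold; in canonical form it is g ≥ 11 ∧ 3*p = 0 ∧ 3*p ≠ 3*g + 8.
Before skip: g ≥ 11 ∧ 3*p = 0 ∧ 3*p ≠ 3*g + 8
Before mem[4] := p - 5: g ≥ 11 ∧ 3*p = 0 ∧ 3*p ≠ 3*g + 8
Before skip: g ≥ 11 ∧ 3*p = 0 ∧ 3*p ≠ 3*g + 8
The weakest precondition is g ≥ 11 ∧ 3*p = 0 ∧ 3*p ≠ 3*g + 8.
Check whether g ≥ 13 ∧ 3*p = 0 ∧ 3*p ≠ 3*g + 8 implies it.
Every state satisfying the precondition satisfies the weakest precondition: the implication holds.
Answer: valid


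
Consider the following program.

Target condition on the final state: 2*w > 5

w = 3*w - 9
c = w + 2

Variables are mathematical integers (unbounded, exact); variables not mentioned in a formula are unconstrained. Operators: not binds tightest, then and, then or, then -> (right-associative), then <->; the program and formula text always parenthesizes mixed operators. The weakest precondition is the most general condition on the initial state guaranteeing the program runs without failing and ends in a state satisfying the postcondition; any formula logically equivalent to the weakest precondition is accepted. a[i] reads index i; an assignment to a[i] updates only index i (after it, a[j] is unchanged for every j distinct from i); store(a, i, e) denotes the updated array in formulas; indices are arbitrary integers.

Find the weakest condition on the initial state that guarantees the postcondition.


Working backward. After the program, 2*w > 5 must hold.
Before c := w + 2: 2*w > 5
Before w := 3*w - 9: 6*w > 23
Answer: WP = 6*w > 23


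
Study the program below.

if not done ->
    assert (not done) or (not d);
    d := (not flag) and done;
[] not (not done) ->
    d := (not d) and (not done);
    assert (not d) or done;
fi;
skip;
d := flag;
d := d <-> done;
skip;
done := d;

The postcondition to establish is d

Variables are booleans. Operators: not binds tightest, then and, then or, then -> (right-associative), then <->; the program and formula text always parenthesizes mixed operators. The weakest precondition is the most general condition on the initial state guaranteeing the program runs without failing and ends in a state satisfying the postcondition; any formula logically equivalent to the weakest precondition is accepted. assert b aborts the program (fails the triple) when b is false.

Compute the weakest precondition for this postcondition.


Working backward. After the program, d must hold.
Before done := d: d
Before skip: d
Before d := d <-> done: d <-> done
Before d := flag: flag <-> done
Before skip: flag <-> done
Then branch requires ((not done) or (not d)) and (flag <-> done); else branch requires ((not ((not d) and (not done))) or done) and (flag <-> done).
Before the if: ((not done) -> (((not done) or (not d)) and (flag <-> done))) and (done -> (((not ((not d) and (not done))) or done) and (flag <-> done)))
Answer: WP = ((not done) -> (((not done) or (not d)) and (flag <-> done))) and (done -> (((not ((not d) and (not done))) or done) and (flag <-> done)))


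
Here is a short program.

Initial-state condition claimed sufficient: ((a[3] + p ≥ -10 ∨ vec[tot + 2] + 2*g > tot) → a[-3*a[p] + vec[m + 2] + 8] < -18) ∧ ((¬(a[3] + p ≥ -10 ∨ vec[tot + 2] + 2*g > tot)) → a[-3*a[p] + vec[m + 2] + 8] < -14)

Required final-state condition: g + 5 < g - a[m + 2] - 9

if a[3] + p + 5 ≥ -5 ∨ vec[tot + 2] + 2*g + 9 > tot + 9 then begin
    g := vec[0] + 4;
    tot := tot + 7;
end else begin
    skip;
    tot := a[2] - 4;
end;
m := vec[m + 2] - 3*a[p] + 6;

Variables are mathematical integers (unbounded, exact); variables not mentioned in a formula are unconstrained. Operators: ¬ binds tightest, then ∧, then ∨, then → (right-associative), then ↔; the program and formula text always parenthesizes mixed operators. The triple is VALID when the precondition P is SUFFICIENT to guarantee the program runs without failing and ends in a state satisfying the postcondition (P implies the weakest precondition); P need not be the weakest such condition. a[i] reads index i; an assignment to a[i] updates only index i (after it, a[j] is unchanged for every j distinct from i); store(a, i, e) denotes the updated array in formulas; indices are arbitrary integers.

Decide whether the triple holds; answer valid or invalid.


Working backward. After the program, the postcondition g + 5 < g - a[m + 2] - 9 must hold; in canonical form it is a[m + 2] < -14.
Before m := vec[m + 2] - 3*a[p] + 6: a[-3*a[p] + vec[m + 2] + 8] < -14
Then branch requires a[-3*a[p] + vec[m + 2] + 8] < -14; else branch requires a[-3*a[p] + vec[m + 2] + 8] < -14.
Before the if: ((a[3] + p ≥ -10 ∨ vec[tot + 2] + 2*g > tot) → a[-3*a[p] + vec[m + 2] + 8] < -14) ∧ ((¬(a[3] + p ≥ -10 ∨ vec[tot + 2] + 2*g > tot)) → a[-3*a[p] + vec[m + 2] + 8] < -14)
The weakest precondition is ((a[3] + p ≥ -10 ∨ vec[tot + 2] + 2*g > tot) → a[-3*a[p] + vec[m + 2] + 8] < -14) ∧ ((¬(a[3] + p ≥ -10 ∨ vec[tot + 2] + 2*g > tot)) → a[-3*a[p] + vec[m + 2] + 8] < -14).
Check whether ((a[3] + p ≥ -10 ∨ vec[tot + 2] + 2*g > tot) → a[-3*a[p] + vec[m + 2] + 8] < -18) ∧ ((¬(a[3] + p ≥ -10 ∨ vec[tot + 2] + 2*g > tot)) → a[-3*a[p] + vec[m + 2] + 8] < -14) implies it.
Every state satisfying the precondition satisfies the weakest precondition: the implication holds.
Answer: valid


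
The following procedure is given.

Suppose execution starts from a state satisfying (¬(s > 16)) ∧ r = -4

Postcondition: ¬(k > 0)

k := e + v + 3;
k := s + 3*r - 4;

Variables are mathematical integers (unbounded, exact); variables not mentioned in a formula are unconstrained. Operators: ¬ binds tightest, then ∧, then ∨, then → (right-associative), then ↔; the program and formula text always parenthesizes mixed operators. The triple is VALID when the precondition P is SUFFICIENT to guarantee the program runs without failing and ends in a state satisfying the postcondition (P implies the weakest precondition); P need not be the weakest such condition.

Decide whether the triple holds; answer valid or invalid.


Working backward. After the program, ¬(k > 0) must hold.
Before k := s + 3*r - 4: ¬(3*r + s > 4)
Before k := e + v + 3: ¬(3*r + s > 4)
The weakest precondition is ¬(3*r + s > 4).
Check whether (¬(s > 16)) ∧ r = -4 implies it.
Every state satisfying the precondition satisfies the weakest precondition: the implication holds.
Answer: valid


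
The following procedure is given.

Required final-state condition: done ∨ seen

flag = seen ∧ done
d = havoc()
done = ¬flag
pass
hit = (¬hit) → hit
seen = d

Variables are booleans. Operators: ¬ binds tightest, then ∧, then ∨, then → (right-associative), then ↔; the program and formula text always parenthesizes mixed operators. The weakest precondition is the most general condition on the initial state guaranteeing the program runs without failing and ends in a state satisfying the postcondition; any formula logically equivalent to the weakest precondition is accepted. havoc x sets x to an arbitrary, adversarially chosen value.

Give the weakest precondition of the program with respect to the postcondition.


Working backward. After the program, done ∨ seen must hold.
Before seen := d: done ∨ d
Before hit := (¬hit) → hit: done ∨ d
Before skip: done ∨ d
Before done := ¬flag: (¬flag) ∨ d
Before havoc d: ¬flag
Before flag := seen ∧ done: ¬(seen ∧ done)
Answer: WP = ¬(seen ∧ done)


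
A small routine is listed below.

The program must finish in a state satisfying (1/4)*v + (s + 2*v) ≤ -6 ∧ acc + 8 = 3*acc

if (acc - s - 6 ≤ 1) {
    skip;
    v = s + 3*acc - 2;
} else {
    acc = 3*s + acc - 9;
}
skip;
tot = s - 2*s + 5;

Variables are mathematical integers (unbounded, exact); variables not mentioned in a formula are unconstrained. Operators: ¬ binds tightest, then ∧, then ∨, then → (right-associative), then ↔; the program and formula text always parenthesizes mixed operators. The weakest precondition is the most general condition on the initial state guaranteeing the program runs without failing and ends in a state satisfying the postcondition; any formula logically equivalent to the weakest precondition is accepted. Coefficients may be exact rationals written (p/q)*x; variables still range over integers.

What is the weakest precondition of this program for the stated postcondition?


Working backward. After the program, the postcondition (1/4)*v + (s + 2*v) ≤ -6 ∧ acc + 8 = 3*acc must hold; in canonical form it is s + (9/4)*v ≤ -6 ∧ 2*acc = 8.
Before tot := s - 2*s + 5: s + (9/4)*v ≤ -6 ∧ 2*acc = 8
Before skip: s + (9/4)*v ≤ -6 ∧ 2*acc = 8
Then branch requires (27/4)*acc + (13/4)*s ≤ -3/2 ∧ 2*acc = 8; else branch requires s + (9/4)*v ≤ -6 ∧ 2*acc + 6*s = 26.
Before the if: (acc ≤ s + 7 → ((27/4)*acc + (13/4)*s ≤ -3/2 ∧ 2*acc = 8)) ∧ ((¬(acc ≤ s + 7)) → (s + (9/4)*v ≤ -6 ∧ 2*acc + 6*s = 26))
Answer: WP = (acc ≤ s + 7 → ((27/4)*acc + (13/4)*s ≤ -3/2 ∧ 2*acc = 8)) ∧ ((¬(acc ≤ s + 7)) → (s + (9/4)*v ≤ -6 ∧ 2*acc + 6*s = 26))


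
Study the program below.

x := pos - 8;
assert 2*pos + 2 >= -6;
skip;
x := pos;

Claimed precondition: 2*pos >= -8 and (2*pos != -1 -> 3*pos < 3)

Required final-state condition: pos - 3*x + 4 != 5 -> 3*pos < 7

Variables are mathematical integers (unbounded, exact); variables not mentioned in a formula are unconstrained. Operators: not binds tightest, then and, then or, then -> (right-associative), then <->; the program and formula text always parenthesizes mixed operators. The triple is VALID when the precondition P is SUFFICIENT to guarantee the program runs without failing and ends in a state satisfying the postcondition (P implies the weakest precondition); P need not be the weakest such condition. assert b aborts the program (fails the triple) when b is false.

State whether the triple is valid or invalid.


Working backward. After the program, the postcondition pos - 3*x + 4 != 5 -> 3*pos < 7 must hold; in canonical form it is pos != 3*x + 1 -> 3*pos < 7.
Before x := pos: 2*pos != -1 -> 3*pos < 7
Before skip: 2*pos != -1 -> 3*pos < 7
Before assert 2*pos + 2 >= -6: 2*pos >= -8 and (2*pos != -1 -> 3*pos < 7)
Before x := pos - 8: 2*pos >= -8 and (2*pos != -1 -> 3*pos < 7)
The weakest precondition is 2*pos >= -8 and (2*pos != -1 -> 3*pos < 7).
Check whether 2*pos >= -8 and (2*pos != -1 -> 3*pos < 3) implies it.
Every state satisfying the precondition satisfies the weakest precondition: the implication holds.
Answer: valid


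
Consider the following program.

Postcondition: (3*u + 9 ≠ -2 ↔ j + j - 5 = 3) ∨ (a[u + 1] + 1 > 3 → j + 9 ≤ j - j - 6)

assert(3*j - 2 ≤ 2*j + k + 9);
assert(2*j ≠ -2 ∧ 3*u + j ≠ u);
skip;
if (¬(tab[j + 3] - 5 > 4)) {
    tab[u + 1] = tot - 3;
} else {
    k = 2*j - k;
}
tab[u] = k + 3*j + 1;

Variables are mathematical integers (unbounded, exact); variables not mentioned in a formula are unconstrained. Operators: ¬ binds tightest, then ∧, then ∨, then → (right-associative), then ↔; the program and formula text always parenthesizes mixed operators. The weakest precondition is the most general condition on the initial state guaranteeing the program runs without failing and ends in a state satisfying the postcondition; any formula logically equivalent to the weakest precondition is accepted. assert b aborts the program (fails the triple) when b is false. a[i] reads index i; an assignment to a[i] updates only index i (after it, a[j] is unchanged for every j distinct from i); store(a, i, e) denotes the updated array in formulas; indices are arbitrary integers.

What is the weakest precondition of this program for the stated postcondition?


Working backward. After the program, the postcondition (3*u + 9 ≠ -2 ↔ j + j - 5 = 3) ∨ (a[u + 1] + 1 > 3 → j + 9 ≤ j - j - 6) must hold; in canonical form it is (3*u ≠ -11 ↔ 2*j = 8) ∨ (a[u + 1] > 2 → j ≤ -15).
Before tab[u] := k + 3*j + 1: (3*u ≠ -11 ↔ 2*j = 8) ∨ (a[u + 1] > 2 → j ≤ -15)
Then branch requires (3*u ≠ -11 ↔ 2*j = 8) ∨ (a[u + 1] > 2 → j ≤ -15); else branch requires (3*u ≠ -11 ↔ 2*j = 8) ∨ (a[u + 1] > 2 → j ≤ -15).
Before the if: ((¬(tab[j + 3] > 9)) → ((3*u ≠ -11 ↔ 2*j = 8) ∨ (a[u + 1] > 2 → j ≤ -15))) ∧ (tab[j + 3] > 9 → ((3*u ≠ -11 ↔ 2*j = 8) ∨ (a[u + 1] > 2 → j ≤ -15)))
Before skip: ((¬(tab[j + 3] > 9)) → ((3*u ≠ -11 ↔ 2*j = 8) ∨ (a[u + 1] > 2 → j ≤ -15))) ∧ (tab[j + 3] > 9 → ((3*u ≠ -11 ↔ 2*j = 8) ∨ (a[u + 1] > 2 → j ≤ -15)))
Before assert 2*j ≠ -2 ∧ 3*u + j ≠ u: 2*j ≠ -2 ∧ j + 2*u ≠ 0 ∧ ((¬(tab[j + 3] > 9)) → ((3*u ≠ -11 ↔ 2*j = 8) ∨ (a[u + 1] > 2 → j ≤ -15))) ∧ (tab[j + 3] > 9 → ((3*u ≠ -11 ↔ 2*j = 8) ∨ (a[u + 1] > 2 → j ≤ -15)))
Before assert 3*j - 2 ≤ 2*j + k + 9: j ≤ k + 11 ∧ 2*j ≠ -2 ∧ j + 2*u ≠ 0 ∧ ((¬(tab[j + 3] > 9)) → ((3*u ≠ -11 ↔ 2*j = 8) ∨ (a[u + 1] > 2 → j ≤ -15))) ∧ (tab[j + 3] > 9 → ((3*u ≠ -11 ↔ 2*j = 8) ∨ (a[u + 1] > 2 → j ≤ -15)))
Answer: WP = j ≤ k + 11 ∧ 2*j ≠ -2 ∧ j + 2*u ≠ 0 ∧ ((¬(tab[j + 3] > 9)) → ((3*u ≠ -11 ↔ 2*j = 8) ∨ (a[u + 1] > 2 → j ≤ -15))) ∧ (tab[j + 3] > 9 → ((3*u ≠ -11 ↔ 2*j = 8) ∨ (a[u + 1] > 2 → j ≤ -15)))


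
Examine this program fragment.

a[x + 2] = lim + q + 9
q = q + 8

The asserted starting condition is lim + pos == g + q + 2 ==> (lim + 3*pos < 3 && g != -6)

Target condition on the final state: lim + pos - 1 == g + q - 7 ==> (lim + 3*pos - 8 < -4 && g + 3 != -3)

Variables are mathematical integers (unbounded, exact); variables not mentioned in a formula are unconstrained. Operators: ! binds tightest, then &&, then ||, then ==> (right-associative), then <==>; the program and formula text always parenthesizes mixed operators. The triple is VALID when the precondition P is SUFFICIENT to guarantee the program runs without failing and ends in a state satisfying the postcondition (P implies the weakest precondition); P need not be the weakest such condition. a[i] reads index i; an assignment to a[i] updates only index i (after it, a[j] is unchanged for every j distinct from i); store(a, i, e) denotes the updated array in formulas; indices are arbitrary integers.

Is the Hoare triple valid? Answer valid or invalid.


Working backward. After the program, the postcondition lim + pos - 1 == g + q - 7 ==> (lim + 3*pos - 8 < -4 && g + 3 != -3) must hold; in canonical form it is lim + pos == g + q - 6 ==> (lim + 3*pos < 4 && g != -6).
Before q := q + 8: lim + pos == g + q + 2 ==> (lim + 3*pos < 4 && g != -6)
Before a[x + 2] := lim + q + 9: lim + pos == g + q + 2 ==> (lim + 3*pos < 4 && g != -6)
The weakest precondition is lim + pos == g + q + 2 ==> (lim + 3*pos < 4 && g != -6).
Check whether lim + pos == g + q + 2 ==> (lim + 3*pos < 3 && g != -6) implies it.
Every state satisfying the precondition satisfies the weakest precondition: the implication holds.
Answer: valid


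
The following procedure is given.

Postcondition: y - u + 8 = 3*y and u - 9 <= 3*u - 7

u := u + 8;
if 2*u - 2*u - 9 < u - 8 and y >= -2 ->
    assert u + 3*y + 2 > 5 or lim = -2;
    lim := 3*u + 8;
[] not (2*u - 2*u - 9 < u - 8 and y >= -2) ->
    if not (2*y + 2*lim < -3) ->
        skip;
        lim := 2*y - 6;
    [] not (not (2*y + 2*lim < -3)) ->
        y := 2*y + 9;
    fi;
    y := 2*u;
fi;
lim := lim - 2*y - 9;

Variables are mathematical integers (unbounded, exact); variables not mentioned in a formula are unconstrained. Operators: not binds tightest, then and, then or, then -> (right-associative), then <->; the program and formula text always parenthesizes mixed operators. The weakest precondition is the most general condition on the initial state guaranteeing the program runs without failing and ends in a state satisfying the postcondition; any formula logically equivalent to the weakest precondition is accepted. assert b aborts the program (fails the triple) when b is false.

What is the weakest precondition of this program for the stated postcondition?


Working backward. After the program, the postcondition y - u + 8 = 3*y and u - 9 <= 3*u - 7 must hold; in canonical form it is u + 2*y = 8 and 2*u >= -2.
Before lim := lim - 2*y - 9: u + 2*y = 8 and 2*u >= -2
Then branch requires (u + 3*y > 3 or lim = -2) and u + 2*y = 8 and 2*u >= -2; else branch requires ((not (2*lim + 2*y < -3)) -> (5*u = 8 and 2*u >= -2)) and (2*lim + 2*y < -3 -> (5*u = 8 and 2*u >= -2)).
Before the if: ((u > -1 and y >= -2) -> ((u + 3*y > 3 or lim = -2) and u + 2*y = 8 and 2*u >= -2)) and ((not (u > -1 and y >= -2)) -> (((not (2*lim + 2*y < -3)) -> (5*u = 8 and 2*u >= -2)) and (2*lim + 2*y < -3 -> (5*u = 8 and 2*u >= -2))))
Before u := u + 8: ((u > -9 and y >= -2) -> ((u + 3*y > -5 or lim = -2) and u + 2*y = 0 and 2*u >= -18)) and ((not (u > -9 and y >= -2)) -> (((not (2*lim + 2*y < -3)) -> (5*u = -32 and 2*u >= -18)) and (2*lim + 2*y < -3 -> (5*u = -32 and 2*u >= -18))))
Answer: WP = ((u > -9 and y >= -2) -> ((u + 3*y > -5 or lim = -2) and u + 2*y = 0 and 2*u >= -18)) and ((not (u > -9 and y >= -2)) -> (((not (2*lim + 2*y < -3)) -> (5*u = -32 and 2*u >= -18)) and (2*lim + 2*y < -3 -> (5*u = -32 and 2*u >= -18))))


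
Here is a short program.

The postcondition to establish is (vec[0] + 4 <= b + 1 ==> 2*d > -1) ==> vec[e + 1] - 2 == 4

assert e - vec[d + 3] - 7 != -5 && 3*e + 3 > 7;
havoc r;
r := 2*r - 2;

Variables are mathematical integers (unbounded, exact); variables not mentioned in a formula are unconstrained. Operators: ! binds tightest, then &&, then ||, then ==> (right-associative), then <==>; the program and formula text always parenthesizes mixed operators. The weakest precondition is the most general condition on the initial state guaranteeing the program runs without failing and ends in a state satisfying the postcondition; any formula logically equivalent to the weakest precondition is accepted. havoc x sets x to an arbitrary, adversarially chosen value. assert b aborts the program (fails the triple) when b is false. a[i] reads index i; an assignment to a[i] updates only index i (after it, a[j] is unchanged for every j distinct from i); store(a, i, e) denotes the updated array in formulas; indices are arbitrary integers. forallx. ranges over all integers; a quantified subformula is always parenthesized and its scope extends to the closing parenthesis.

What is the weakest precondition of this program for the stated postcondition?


Working backward. After the program, the postcondition (vec[0] + 4 <= b + 1 ==> 2*d > -1) ==> vec[e + 1] - 2 == 4 must hold; in canonical form it is (vec[0] <= b - 3 ==> 2*d > -1) ==> vec[e + 1] == 6.
Before r := 2*r - 2: (vec[0] <= b - 3 ==> 2*d > -1) ==> vec[e + 1] == 6
Before havoc r: (vec[0] <= b - 3 ==> 2*d > -1) ==> vec[e + 1] == 6
Before assert e - vec[d + 3] - 7 != -5 && 3*e + 3 > 7: e != vec[d + 3] + 2 && 3*e > 4 && ((vec[0] <= b - 3 ==> 2*d > -1) ==> vec[e + 1] == 6)
Answer: WP = e != vec[d + 3] + 2 && 3*e > 4 && ((vec[0] <= b - 3 ==> 2*d > -1) ==> vec[e + 1] == 6)


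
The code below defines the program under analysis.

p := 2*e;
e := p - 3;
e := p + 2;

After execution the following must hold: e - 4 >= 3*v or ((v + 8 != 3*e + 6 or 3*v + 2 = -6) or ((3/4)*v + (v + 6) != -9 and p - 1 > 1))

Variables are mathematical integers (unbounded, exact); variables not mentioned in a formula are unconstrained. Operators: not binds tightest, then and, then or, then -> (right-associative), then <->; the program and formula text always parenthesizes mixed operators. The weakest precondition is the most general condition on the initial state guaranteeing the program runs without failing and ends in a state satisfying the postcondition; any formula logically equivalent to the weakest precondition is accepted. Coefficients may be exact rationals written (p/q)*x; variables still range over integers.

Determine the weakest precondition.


Working backward. After the program, the postcondition e - 4 >= 3*v or ((v + 8 != 3*e + 6 or 3*v + 2 = -6) or ((3/4)*v + (v + 6) != -9 and p - 1 > 1)) must hold; in canonical form it is e >= 3*v + 4 or v != 3*e - 2 or 3*v = -8 or ((7/4)*v != -15 and p > 2).
Before e := p + 2: p >= 3*v + 2 or v != 3*p + 4 or 3*v = -8 or ((7/4)*v != -15 and p > 2)
Before e := p - 3: p >= 3*v + 2 or v != 3*p + 4 or 3*v = -8 or ((7/4)*v != -15 and p > 2)
Before p := 2*e: 2*e >= 3*v + 2 or v != 6*e + 4 or 3*v = -8 or ((7/4)*v != -15 and 2*e > 2)
Answer: WP = 2*e >= 3*v + 2 or v != 6*e + 4 or 3*v = -8 or ((7/4)*v != -15 and 2*e > 2)


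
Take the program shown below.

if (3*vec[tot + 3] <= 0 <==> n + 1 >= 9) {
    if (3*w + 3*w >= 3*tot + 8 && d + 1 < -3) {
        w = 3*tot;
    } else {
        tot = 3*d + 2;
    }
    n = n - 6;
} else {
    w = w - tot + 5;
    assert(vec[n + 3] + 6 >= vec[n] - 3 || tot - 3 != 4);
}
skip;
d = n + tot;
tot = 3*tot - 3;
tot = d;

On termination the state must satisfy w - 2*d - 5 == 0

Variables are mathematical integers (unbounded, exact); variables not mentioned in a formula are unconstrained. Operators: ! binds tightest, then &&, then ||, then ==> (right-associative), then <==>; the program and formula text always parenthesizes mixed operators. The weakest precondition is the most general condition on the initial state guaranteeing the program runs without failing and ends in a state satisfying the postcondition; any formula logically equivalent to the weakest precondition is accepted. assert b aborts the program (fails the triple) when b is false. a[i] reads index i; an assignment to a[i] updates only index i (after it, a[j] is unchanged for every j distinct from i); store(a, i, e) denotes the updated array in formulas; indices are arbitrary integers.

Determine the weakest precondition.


Working backward. After the program, the postcondition w - 2*d - 5 == 0 must hold; in canonical form it is w == 2*d + 5.
Before tot := d: w == 2*d + 5
Before tot := 3*tot - 3: w == 2*d + 5
Before d := n + tot: w == 2*n + 2*tot + 5
Before skip: w == 2*n + 2*tot + 5
Then branch requires ((6*w >= 3*tot + 8 && d < -4) ==> tot == 2*n - 7) && ((!(6*w >= 3*tot + 8 && d < -4)) ==> w == 6*d + 2*n - 3); else branch requires (vec[n + 3] >= vec[n] - 9 || tot != 7) && w == 2*n + 3*tot.
Before the if: ((3*vec[tot + 3] <= 0 <==> n >= 8) ==> (((6*w >= 3*tot + 8 && d < -4) ==> tot == 2*n - 7) && ((!(6*w >= 3*tot + 8 && d < -4)) ==> w == 6*d + 2*n - 3))) && ((!(3*vec[tot + 3] <= 0 <==> n >= 8)) ==> ((vec[n + 3] >= vec[n] - 9 || tot != 7) && w == 2*n + 3*tot))
Answer: WP = ((3*vec[tot + 3] <= 0 <==> n >= 8) ==> (((6*w >= 3*tot + 8 && d < -4) ==> tot == 2*n - 7) && ((!(6*w >= 3*tot + 8 && d < -4)) ==> w == 6*d + 2*n - 3))) && ((!(3*vec[tot + 3] <= 0 <==> n >= 8)) ==> ((vec[n + 3] >= vec[n] - 9 || tot != 7) && w == 2*n + 3*tot))


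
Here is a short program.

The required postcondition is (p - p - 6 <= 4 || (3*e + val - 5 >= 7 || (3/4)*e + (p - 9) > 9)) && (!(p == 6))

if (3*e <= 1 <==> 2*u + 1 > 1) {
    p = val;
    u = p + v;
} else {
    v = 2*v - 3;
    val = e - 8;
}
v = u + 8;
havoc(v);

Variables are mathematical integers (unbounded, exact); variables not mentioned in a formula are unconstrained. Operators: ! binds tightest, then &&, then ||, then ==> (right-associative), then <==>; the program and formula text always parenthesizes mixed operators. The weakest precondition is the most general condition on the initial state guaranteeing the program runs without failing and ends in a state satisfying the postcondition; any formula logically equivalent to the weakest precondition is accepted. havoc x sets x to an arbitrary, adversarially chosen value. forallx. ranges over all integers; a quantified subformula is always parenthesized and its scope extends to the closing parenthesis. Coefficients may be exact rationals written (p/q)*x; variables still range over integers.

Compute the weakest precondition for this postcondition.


Working backward. After the program, the postcondition (p - p - 6 <= 4 || (3*e + val - 5 >= 7 || (3/4)*e + (p - 9) > 9)) && (!(p == 6)) must hold; in canonical form it is !(p == 6).
Before havoc v: !(p == 6)
Before v := u + 8: !(p == 6)
Then branch requires !(val == 6); else branch requires !(p == 6).
Before the if: ((3*e <= 1 <==> 2*u > 0) ==> (!(val == 6))) && ((!(3*e <= 1 <==> 2*u > 0)) ==> (!(p == 6)))
Answer: WP = ((3*e <= 1 <==> 2*u > 0) ==> (!(val == 6))) && ((!(3*e <= 1 <==> 2*u > 0)) ==> (!(p == 6)))


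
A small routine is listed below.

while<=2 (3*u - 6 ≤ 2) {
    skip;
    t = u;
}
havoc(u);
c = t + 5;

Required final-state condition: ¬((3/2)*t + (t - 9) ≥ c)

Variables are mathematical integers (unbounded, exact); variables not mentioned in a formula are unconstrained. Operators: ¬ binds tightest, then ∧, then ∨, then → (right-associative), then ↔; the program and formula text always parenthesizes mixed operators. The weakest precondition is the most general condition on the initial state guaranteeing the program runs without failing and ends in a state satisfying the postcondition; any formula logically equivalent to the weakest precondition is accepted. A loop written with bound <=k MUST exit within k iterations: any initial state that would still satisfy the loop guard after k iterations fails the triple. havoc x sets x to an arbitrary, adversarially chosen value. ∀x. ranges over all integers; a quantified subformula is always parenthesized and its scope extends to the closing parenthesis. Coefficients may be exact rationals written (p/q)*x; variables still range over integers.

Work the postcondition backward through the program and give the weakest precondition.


Working backward. After the program, the postcondition ¬((3/2)*t + (t - 9) ≥ c) must hold; in canonical form it is ¬((5/2)*t ≥ c + 9).
Before c := t + 5: ¬((3/2)*t ≥ 14)
Before havoc u: ¬((3/2)*t ≥ 14)
Before the loop (bound <=2), unroll the exhaustion recursion (WP_0 = exit-now case; WP_j = one more guarded iteration, up to j = 2):
  WP_0: (¬(3*u ≤ 8)) ∧ (¬((3/2)*t ≥ 14))
  WP_1: (3*u ≤ 8 → ((¬(3*u ≤ 8)) ∧ (¬((3/2)*u ≥ 14)))) ∧ ((¬(3*u ≤ 8)) → (¬((3/2)*t ≥ 14)))
  WP_2: (3*u ≤ 8 → ((3*u ≤ 8 → ((¬(3*u ≤ 8)) ∧ (¬((3/2)*u ≥ 14)))) ∧ ((¬(3*u ≤ 8)) → (¬((3/2)*u ≥ 14))))) ∧ ((¬(3*u ≤ 8)) → (¬((3/2)*t ≥ 14)))
So before the loop: (3*u ≤ 8 → ((3*u ≤ 8 → ((¬(3*u ≤ 8)) ∧ (¬((3/2)*u ≥ 14)))) ∧ ((¬(3*u ≤ 8)) → (¬((3/2)*u ≥ 14))))) ∧ ((¬(3*u ≤ 8)) → (¬((3/2)*t ≥ 14)))
Answer: WP = (3*u ≤ 8 → ((3*u ≤ 8 → ((¬(3*u ≤ 8)) ∧ (¬((3/2)*u ≥ 14)))) ∧ ((¬(3*u ≤ 8)) → (¬((3/2)*u ≥ 14))))) ∧ ((¬(3*u ≤ 8)) → (¬((3/2)*t ≥ 14)))


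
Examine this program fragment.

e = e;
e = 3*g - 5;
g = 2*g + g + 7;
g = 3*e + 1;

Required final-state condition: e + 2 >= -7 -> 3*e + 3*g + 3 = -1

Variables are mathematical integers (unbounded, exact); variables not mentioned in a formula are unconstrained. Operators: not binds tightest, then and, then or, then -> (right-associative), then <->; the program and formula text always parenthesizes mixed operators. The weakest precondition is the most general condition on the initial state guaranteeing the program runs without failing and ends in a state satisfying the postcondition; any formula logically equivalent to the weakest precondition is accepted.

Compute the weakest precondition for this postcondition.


Working backward. After the program, the postcondition e + 2 >= -7 -> 3*e + 3*g + 3 = -1 must hold; in canonical form it is e >= -9 -> 3*e + 3*g = -4.
Before g := 3*e + 1: e >= -9 -> 12*e = -7
Before g := 2*g + g + 7: e >= -9 -> 12*e = -7
Before e := 3*g - 5: 3*g >= -4 -> 36*g = 53
Before e := e: 3*g >= -4 -> 36*g = 53
Answer: WP = 3*g >= -4 -> 36*g = 53


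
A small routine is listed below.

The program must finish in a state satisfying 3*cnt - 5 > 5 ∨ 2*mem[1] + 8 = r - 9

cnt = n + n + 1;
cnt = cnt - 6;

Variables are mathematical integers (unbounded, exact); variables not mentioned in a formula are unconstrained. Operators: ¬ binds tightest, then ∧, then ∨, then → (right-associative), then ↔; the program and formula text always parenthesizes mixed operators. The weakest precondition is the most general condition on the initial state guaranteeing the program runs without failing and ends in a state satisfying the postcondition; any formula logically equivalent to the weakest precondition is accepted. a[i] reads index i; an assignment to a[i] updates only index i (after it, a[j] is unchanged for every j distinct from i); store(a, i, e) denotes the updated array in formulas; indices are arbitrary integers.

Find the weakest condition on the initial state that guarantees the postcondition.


Working backward. After the program, the postcondition 3*cnt - 5 > 5 ∨ 2*mem[1] + 8 = r - 9 must hold; in canonical form it is 3*cnt > 10 ∨ 2*mem[1] = r - 17.
Before cnt := cnt - 6: 3*cnt > 28 ∨ 2*mem[1] = r - 17
Before cnt := n + n + 1: 6*n > 25 ∨ 2*mem[1] = r - 17
Answer: WP = 6*n > 25 ∨ 2*mem[1] = r - 17


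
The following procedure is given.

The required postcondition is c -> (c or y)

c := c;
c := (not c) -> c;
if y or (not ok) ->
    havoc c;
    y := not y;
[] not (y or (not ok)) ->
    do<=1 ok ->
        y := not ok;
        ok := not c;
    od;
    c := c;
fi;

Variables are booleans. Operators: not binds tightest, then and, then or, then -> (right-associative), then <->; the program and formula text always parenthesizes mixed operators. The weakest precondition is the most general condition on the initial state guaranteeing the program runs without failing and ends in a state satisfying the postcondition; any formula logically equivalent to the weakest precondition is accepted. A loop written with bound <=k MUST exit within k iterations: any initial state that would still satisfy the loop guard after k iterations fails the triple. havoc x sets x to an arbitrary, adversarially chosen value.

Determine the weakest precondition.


Working backward. After the program, c -> (c or y) must hold.
Then branch requires true; else branch requires (ok -> (c and (c -> (c or (not ok))))) and ((not ok) -> (c -> (c or y))).
Before the if: (not (y or (not ok))) -> ((ok -> (c and (c -> (c or (not ok))))) and ((not ok) -> (c -> (c or y))))
Before c := (not c) -> c: (not (y or (not ok))) -> ((ok -> (((not c) -> c) and (((not c) -> c) -> (((not c) -> c) or (not ok))))) and ((not ok) -> (((not c) -> c) -> (((not c) -> c) or y))))
Before c := c: (not (y or (not ok))) -> ((ok -> (((not c) -> c) and (((not c) -> c) -> (((not c) -> c) or (not ok))))) and ((not ok) -> (((not c) -> c) -> (((not c) -> c) or y))))
Answer: WP = (not (y or (not ok))) -> ((ok -> (((not c) -> c) and (((not c) -> c) -> (((not c) -> c) or (not ok))))) and ((not ok) -> (((not c) -> c) -> (((not c) -> c) or y))))


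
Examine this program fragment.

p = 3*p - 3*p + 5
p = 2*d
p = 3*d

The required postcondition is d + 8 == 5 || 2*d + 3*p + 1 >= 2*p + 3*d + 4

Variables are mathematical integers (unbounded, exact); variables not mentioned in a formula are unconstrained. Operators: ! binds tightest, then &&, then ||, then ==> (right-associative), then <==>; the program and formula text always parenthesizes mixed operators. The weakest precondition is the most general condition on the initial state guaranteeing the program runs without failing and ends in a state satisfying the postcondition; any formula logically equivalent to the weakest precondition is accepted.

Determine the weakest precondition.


Working backward. After the program, the postcondition d + 8 == 5 || 2*d + 3*p + 1 >= 2*p + 3*d + 4 must hold; in canonical form it is d == -3 || p >= d + 3.
Before p := 3*d: d == -3 || 2*d >= 3
Before p := 2*d: d == -3 || 2*d >= 3
Before p := 3*p - 3*p + 5: d == -3 || 2*d >= 3
Answer: WP = d == -3 || 2*d >= 3


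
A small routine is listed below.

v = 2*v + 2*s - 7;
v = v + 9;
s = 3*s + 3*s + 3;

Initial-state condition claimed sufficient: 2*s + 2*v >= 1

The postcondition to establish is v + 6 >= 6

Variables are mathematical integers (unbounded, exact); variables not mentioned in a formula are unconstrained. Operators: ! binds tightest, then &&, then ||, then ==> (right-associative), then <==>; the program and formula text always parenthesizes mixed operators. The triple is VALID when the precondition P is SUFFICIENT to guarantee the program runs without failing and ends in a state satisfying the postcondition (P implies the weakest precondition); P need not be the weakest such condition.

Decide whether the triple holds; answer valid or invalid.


Working backward. After the program, the postcondition v + 6 >= 6 must hold; in canonical form it is v >= 0.
Before s := 3*s + 3*s + 3: v >= 0
Before v := v + 9: v >= -9
Before v := 2*v + 2*s - 7: 2*s + 2*v >= -2
The weakest precondition is 2*s + 2*v >= -2.
Check whether 2*s + 2*v >= 1 implies it.
Every state satisfying the precondition satisfies the weakest precondition: the implication holds.
Answer: valid


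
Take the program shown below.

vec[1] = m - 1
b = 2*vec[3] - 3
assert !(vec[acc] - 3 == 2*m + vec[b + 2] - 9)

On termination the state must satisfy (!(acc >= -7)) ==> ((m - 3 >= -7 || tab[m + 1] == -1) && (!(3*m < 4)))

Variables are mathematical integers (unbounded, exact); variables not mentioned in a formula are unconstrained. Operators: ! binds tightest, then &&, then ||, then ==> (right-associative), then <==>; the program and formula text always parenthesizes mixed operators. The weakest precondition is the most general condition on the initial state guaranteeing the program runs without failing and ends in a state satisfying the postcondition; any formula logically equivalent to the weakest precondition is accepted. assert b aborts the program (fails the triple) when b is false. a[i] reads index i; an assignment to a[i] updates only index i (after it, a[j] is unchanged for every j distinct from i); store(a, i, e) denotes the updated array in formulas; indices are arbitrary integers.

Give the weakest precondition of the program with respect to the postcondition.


Working backward. After the program, the postcondition (!(acc >= -7)) ==> ((m - 3 >= -7 || tab[m + 1] == -1) && (!(3*m < 4))) must hold; in canonical form it is (!(acc >= -7)) ==> ((m >= -4 || tab[m + 1] == -1) && (!(3*m < 4))).
Before assert !(vec[acc] - 3 == 2*m + vec[b + 2] - 9): (!(vec[acc] == vec[b + 2] + 2*m - 6)) && ((!(acc >= -7)) ==> ((m >= -4 || tab[m + 1] == -1) && (!(3*m < 4))))
Before b := 2*vec[3] - 3: (!(vec[acc] == vec[2*vec[3] - 1] + 2*m - 6)) && ((!(acc >= -7)) ==> ((m >= -4 || tab[m + 1] == -1) && (!(3*m < 4))))
Before vec[1] := m - 1: (!(store(vec, 1, m - 1)[acc] == store(vec, 1, m - 1)[2*vec[3] - 1] + 2*m - 6)) && ((!(acc >= -7)) ==> ((m >= -4 || tab[m + 1] == -1) && (!(3*m < 4))))
Answer: WP = (!(store(vec, 1, m - 1)[acc] == store(vec, 1, m - 1)[2*vec[3] - 1] + 2*m - 6)) && ((!(acc >= -7)) ==> ((m >= -4 || tab[m + 1] == -1) && (!(3*m < 4))))
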